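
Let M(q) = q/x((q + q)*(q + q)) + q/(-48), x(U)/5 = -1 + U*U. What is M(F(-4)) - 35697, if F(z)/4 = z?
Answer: -187153161266/5242875 ≈ -35697.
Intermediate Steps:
F(z) = 4*z
x(U) = -5 + 5*U² (x(U) = 5*(-1 + U*U) = 5*(-1 + U²) = -5 + 5*U²)
M(q) = -q/48 + q/(-5 + 80*q⁴) (M(q) = q/(-5 + 5*((q + q)*(q + q))²) + q/(-48) = q/(-5 + 5*((2*q)*(2*q))²) + q*(-1/48) = q/(-5 + 5*(4*q²)²) - q/48 = q/(-5 + 5*(16*q⁴)) - q/48 = q/(-5 + 80*q⁴) - q/48 = -q/48 + q/(-5 + 80*q⁴))
M(F(-4)) - 35697 = (4*(-4))*(53 - 80*(4*(-4))⁴)/(240*(-1 + 16*(4*(-4))⁴)) - 35697 = (1/240)*(-16)*(53 - 80*(-16)⁴)/(-1 + 16*(-16)⁴) - 35697 = (1/240)*(-16)*(53 - 80*65536)/(-1 + 16*65536) - 35697 = (1/240)*(-16)*(53 - 5242880)/(-1 + 1048576) - 35697 = (1/240)*(-16)*(-5242827)/1048575 - 35697 = (1/240)*(-16)*(1/1048575)*(-5242827) - 35697 = 1747609/5242875 - 35697 = -187153161266/5242875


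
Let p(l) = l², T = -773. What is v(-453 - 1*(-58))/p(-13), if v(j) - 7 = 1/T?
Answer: 5410/130637 ≈ 0.041412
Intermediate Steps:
v(j) = 5410/773 (v(j) = 7 + 1/(-773) = 7 - 1/773 = 5410/773)
v(-453 - 1*(-58))/p(-13) = 5410/(773*((-13)²)) = (5410/773)/169 = (5410/773)*(1/169) = 5410/130637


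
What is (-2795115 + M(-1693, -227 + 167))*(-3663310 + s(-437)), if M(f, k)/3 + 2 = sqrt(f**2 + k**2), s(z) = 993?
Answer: 10236619155357 - 10986951*sqrt(2869849) ≈ 1.0218e+13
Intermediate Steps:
M(f, k) = -6 + 3*sqrt(f**2 + k**2)
(-2795115 + M(-1693, -227 + 167))*(-3663310 + s(-437)) = (-2795115 + (-6 + 3*sqrt((-1693)**2 + (-227 + 167)**2)))*(-3663310 + 993) = (-2795115 + (-6 + 3*sqrt(2866249 + (-60)**2)))*(-3662317) = (-2795115 + (-6 + 3*sqrt(2866249 + 3600)))*(-3662317) = (-2795115 + (-6 + 3*sqrt(2869849)))*(-3662317) = (-2795121 + 3*sqrt(2869849))*(-3662317) = 10236619155357 - 10986951*sqrt(2869849)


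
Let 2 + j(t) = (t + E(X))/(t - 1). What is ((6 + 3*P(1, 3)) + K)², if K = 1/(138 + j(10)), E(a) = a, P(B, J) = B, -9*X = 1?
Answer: 10005200676/123321025 ≈ 81.131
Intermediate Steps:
X = -⅑ (X = -⅑*1 = -⅑ ≈ -0.11111)
j(t) = -2 + (-⅑ + t)/(-1 + t) (j(t) = -2 + (t - ⅑)/(t - 1) = -2 + (-⅑ + t)/(-1 + t))
K = 81/11105 (K = 1/(138 + (17/9 - 1*10)/(-1 + 10)) = 1/(138 + (17/9 - 10)/9) = 1/(138 + (⅑)*(-73/9)) = 1/(138 - 73/81) = 1/(11105/81) = 81/11105 ≈ 0.0072940)
((6 + 3*P(1, 3)) + K)² = ((6 + 3*1) + 81/11105)² = ((6 + 3) + 81/11105)² = (9 + 81/11105)² = (100026/11105)² = 10005200676/123321025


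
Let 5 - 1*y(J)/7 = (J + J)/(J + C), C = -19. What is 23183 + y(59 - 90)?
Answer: 580233/25 ≈ 23209.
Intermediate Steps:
y(J) = 35 - 14*J/(-19 + J) (y(J) = 35 - 7*(J + J)/(J - 19) = 35 - 7*2*J/(-19 + J) = 35 - 14*J/(-19 + J))
23183 + y(59 - 90) = 23183 + 7*(-95 + 3*(59 - 90))/(-19 + (59 - 90)) = 23183 + 7*(-95 + 3*(-31))/(-19 - 31) = 23183 + 7*(-95 - 93)/(-50) = 23183 + 7*(-1/50)*(-188) = 23183 + 658/25 = 580233/25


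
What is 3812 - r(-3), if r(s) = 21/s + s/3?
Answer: 3820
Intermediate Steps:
r(s) = 21/s + s/3 (r(s) = 21/s + s*(⅓) = 21/s + s/3)
3812 - r(-3) = 3812 - (21/(-3) + (⅓)*(-3)) = 3812 - (21*(-⅓) - 1) = 3812 - (-7 - 1) = 3812 - 1*(-8) = 3812 + 8 = 3820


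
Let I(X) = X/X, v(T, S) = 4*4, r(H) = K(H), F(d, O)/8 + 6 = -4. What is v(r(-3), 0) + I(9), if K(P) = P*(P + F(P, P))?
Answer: 17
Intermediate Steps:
F(d, O) = -80 (F(d, O) = -48 + 8*(-4) = -48 - 32 = -80)
K(P) = P*(-80 + P) (K(P) = P*(P - 80) = P*(-80 + P))
r(H) = H*(-80 + H)
v(T, S) = 16
I(X) = 1
v(r(-3), 0) + I(9) = 16 + 1 = 17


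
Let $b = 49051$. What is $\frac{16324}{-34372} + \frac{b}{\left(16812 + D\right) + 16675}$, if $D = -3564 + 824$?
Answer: $\frac{296016736}{264208971} \approx 1.1204$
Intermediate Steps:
$D = -2740$
$\frac{16324}{-34372} + \frac{b}{\left(16812 + D\right) + 16675} = \frac{16324}{-34372} + \frac{49051}{\left(16812 - 2740\right) + 16675} = 16324 \left(- \frac{1}{34372}\right) + \frac{49051}{14072 + 16675} = - \frac{4081}{8593} + \frac{49051}{30747} = \frac{296016736}{264208971}$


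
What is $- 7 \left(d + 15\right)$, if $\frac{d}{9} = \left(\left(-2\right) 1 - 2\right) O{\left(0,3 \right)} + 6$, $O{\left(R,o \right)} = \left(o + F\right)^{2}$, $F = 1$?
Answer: $3549$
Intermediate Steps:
$O{\left(R,o \right)} = \left(1 + o\right)^{2}$ ($O{\left(R,o \right)} = \left(o + 1\right)^{2} = \left(1 + o\right)^{2}$)
$d = -522$ ($d = 9 \left(\left(\left(-2\right) 1 - 2\right) \left(1 + 3\right)^{2} + 6\right) = 9 \left(\left(-2 - 2\right) 4^{2} + 6\right) = 9 \left(\left(-4\right) 16 + 6\right) = 9 \left(-64 + 6\right) = 9 \left(-58\right) = -522$)
$- 7 \left(d + 15\right) = - 7 \left(-522 + 15\right) = \left(-7\right) \left(-507\right) = 3549$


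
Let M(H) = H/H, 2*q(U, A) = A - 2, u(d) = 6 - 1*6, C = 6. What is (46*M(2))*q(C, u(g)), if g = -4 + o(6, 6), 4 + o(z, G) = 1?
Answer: -46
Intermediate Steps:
o(z, G) = -3 (o(z, G) = -4 + 1 = -3)
g = -7 (g = -4 - 3 = -7)
u(d) = 0 (u(d) = 6 - 6 = 0)
q(U, A) = -1 + A/2 (q(U, A) = (A - 2)/2 = (-2 + A)/2 = -1 + A/2)
M(H) = 1
(46*M(2))*q(C, u(g)) = (46*1)*(-1 + (½)*0) = 46*(-1 + 0) = 46*(-1) = -46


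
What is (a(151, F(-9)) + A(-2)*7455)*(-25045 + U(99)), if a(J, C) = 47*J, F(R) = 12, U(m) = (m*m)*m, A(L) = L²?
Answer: 34895941918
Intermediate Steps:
U(m) = m³ (U(m) = m²*m = m³)
(a(151, F(-9)) + A(-2)*7455)*(-25045 + U(99)) = (47*151 + (-2)²*7455)*(-25045 + 99³) = (7097 + 4*7455)*(-25045 + 970299) = (7097 + 29820)*945254 = 36917*945254 = 34895941918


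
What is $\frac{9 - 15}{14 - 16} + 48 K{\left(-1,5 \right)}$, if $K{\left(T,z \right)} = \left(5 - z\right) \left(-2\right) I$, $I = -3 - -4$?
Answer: $3$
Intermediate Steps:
$I = 1$ ($I = -3 + 4 = 1$)
$K{\left(T,z \right)} = -10 + 2 z$ ($K{\left(T,z \right)} = \left(5 - z\right) \left(-2\right) 1 = \left(-10 + 2 z\right) 1 = -10 + 2 z$)
$\frac{9 - 15}{14 - 16} + 48 K{\left(-1,5 \right)} = \frac{9 - 15}{14 - 16} + 48 \left(-10 + 2 \cdot 5\right) = - \frac{6}{-2} + 48 \left(-10 + 10\right) = \left(-6\right) \left(- \frac{1}{2}\right) + 48 \cdot 0 = 3 + 0 = 3$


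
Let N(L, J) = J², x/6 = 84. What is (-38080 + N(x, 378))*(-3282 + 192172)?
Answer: 19796427560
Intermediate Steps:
x = 504 (x = 6*84 = 504)
(-38080 + N(x, 378))*(-3282 + 192172) = (-38080 + 378²)*(-3282 + 192172) = (-38080 + 142884)*188890 = 104804*188890 = 19796427560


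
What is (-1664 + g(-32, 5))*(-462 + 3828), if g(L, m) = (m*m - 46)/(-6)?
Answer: -5589243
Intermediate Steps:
g(L, m) = 23/3 - m**2/6 (g(L, m) = (m**2 - 46)*(-1/6) = (-46 + m**2)*(-1/6) = 23/3 - m**2/6)
(-1664 + g(-32, 5))*(-462 + 3828) = (-1664 + (23/3 - 1/6*5**2))*(-462 + 3828) = (-1664 + (23/3 - 1/6*25))*3366 = (-1664 + (23/3 - 25/6))*3366 = (-1664 + 7/2)*3366 = -3321/2*3366 = -5589243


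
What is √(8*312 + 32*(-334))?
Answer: 64*I*√2 ≈ 90.51*I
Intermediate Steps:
√(8*312 + 32*(-334)) = √(2496 - 10688) = √(-8192) = 64*I*√2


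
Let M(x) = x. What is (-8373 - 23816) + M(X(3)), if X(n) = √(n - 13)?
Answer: -32189 + I*√10 ≈ -32189.0 + 3.1623*I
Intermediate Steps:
X(n) = √(-13 + n)
(-8373 - 23816) + M(X(3)) = (-8373 - 23816) + √(-13 + 3) = -32189 + √(-10) = -32189 + I*√10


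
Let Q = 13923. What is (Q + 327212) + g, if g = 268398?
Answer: 609533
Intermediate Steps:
(Q + 327212) + g = (13923 + 327212) + 268398 = 341135 + 268398 = 609533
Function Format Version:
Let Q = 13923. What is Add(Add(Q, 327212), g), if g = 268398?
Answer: 609533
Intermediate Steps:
Add(Add(Q, 327212), g) = Add(Add(13923, 327212), 268398) = Add(341135, 268398) = 609533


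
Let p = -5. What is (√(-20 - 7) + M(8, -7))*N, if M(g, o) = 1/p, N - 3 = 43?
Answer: -46/5 + 138*I*√3 ≈ -9.2 + 239.02*I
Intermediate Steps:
N = 46 (N = 3 + 43 = 46)
M(g, o) = -⅕ (M(g, o) = 1/(-5) = -⅕)
(√(-20 - 7) + M(8, -7))*N = (√(-20 - 7) - ⅕)*46 = (√(-27) - ⅕)*46 = (3*I*√3 - ⅕)*46 = (-⅕ + 3*I*√3)*46 = -46/5 + 138*I*√3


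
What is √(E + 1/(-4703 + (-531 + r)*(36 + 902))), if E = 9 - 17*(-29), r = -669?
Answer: √641347604517815/1130303 ≈ 22.405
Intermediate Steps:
E = 502 (E = 9 + 493 = 502)
√(E + 1/(-4703 + (-531 + r)*(36 + 902))) = √(502 + 1/(-4703 + (-531 - 669)*(36 + 902))) = √(502 + 1/(-4703 - 1200*938)) = √(502 + 1/(-4703 - 1125600)) = √(502 + 1/(-1130303)) = √(502 - 1/1130303) = √(567412105/1130303) = √641347604517815/1130303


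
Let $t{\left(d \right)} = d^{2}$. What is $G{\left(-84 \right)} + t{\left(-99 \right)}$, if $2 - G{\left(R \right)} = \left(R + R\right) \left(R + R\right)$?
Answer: $-18421$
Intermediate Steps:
$G{\left(R \right)} = 2 - 4 R^{2}$ ($G{\left(R \right)} = 2 - \left(R + R\right) \left(R + R\right) = 2 - 2 R 2 R = 2 - 4 R^{2}$)
$G{\left(-84 \right)} + t{\left(-99 \right)} = \left(2 - 4 \left(-84\right)^{2}\right) + \left(-99\right)^{2} = \left(2 - 28224\right) + 9801 = -28222 + 9801 = -18421$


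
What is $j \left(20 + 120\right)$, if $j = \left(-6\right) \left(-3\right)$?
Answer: $2520$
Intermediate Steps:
$j = 18$
$j \left(20 + 120\right) = 18 \left(20 + 120\right) = 18 \cdot 140 = 2520$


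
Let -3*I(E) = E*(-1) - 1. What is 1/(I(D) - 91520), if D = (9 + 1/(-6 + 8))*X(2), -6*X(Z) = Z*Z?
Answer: -9/823696 ≈ -1.0926e-5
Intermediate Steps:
X(Z) = -Z²/6 (X(Z) = -Z*Z/6 = -Z²/6)
D = -19/3 (D = (9 + 1/(-6 + 8))*(-⅙*2²) = (9 + 1/2)*(-⅙*4) = (9 + ½)*(-⅔) = (19/2)*(-⅔) = -19/3 ≈ -6.3333)
I(E) = ⅓ + E/3 (I(E) = -(E*(-1) - 1)/3 = -(-E - 1)/3 = -(-1 - E)/3 = ⅓ + E/3)
1/(I(D) - 91520) = 1/((⅓ + (⅓)*(-19/3)) - 91520) = 1/((⅓ - 19/9) - 91520) = 1/(-16/9 - 91520) = 1/(-823696/9) = -9/823696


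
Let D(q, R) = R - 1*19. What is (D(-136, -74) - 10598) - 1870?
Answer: -12561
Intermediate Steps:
D(q, R) = -19 + R (D(q, R) = R - 19 = -19 + R)
(D(-136, -74) - 10598) - 1870 = ((-19 - 74) - 10598) - 1870 = (-93 - 10598) - 1870 = -10691 - 1870 = -12561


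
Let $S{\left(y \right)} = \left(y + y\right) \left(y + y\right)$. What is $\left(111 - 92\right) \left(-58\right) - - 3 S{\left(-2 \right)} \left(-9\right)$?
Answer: $-1534$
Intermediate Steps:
$S{\left(y \right)} = 4 y^{2}$ ($S{\left(y \right)} = 2 y 2 y = 4 y^{2}$)
$\left(111 - 92\right) \left(-58\right) - - 3 S{\left(-2 \right)} \left(-9\right) = \left(111 - 92\right) \left(-58\right) - - 3 \cdot 4 \left(-2\right)^{2} \left(-9\right) = 19 \left(-58\right) - - 3 \cdot 4 \cdot 4 \left(-9\right) = -1102 - \left(-3\right) 16 \left(-9\right) = -1102 - \left(-48\right) \left(-9\right) = -1102 - 432 = -1534$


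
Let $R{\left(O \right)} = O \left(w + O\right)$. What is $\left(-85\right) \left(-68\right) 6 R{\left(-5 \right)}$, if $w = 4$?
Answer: $173400$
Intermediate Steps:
$R{\left(O \right)} = O \left(4 + O\right)$
$\left(-85\right) \left(-68\right) 6 R{\left(-5 \right)} = \left(-85\right) \left(-68\right) 6 \left(- 5 \left(4 - 5\right)\right) = 5780 \cdot 6 \left(\left(-5\right) \left(-1\right)\right) = 5780 \cdot 6 \cdot 5 = 5780 \cdot 30 = 173400$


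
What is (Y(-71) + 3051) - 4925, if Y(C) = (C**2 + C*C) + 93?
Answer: 8301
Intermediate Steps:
Y(C) = 93 + 2*C**2 (Y(C) = (C**2 + C**2) + 93 = 2*C**2 + 93 = 93 + 2*C**2)
(Y(-71) + 3051) - 4925 = ((93 + 2*(-71)**2) + 3051) - 4925 = ((93 + 2*5041) + 3051) - 4925 = ((93 + 10082) + 3051) - 4925 = (10175 + 3051) - 4925 = 13226 - 4925 = 8301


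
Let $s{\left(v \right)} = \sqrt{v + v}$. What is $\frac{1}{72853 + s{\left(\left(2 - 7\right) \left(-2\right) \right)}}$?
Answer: $\frac{72853}{5307559589} - \frac{2 \sqrt{5}}{5307559589} \approx 1.3725 \cdot 10^{-5}$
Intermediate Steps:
$s{\left(v \right)} = \sqrt{2} \sqrt{v}$ ($s{\left(v \right)} = \sqrt{2 v} = \sqrt{2} \sqrt{v}$)
$\frac{1}{72853 + s{\left(\left(2 - 7\right) \left(-2\right) \right)}} = \frac{1}{72853 + \sqrt{2} \sqrt{\left(2 - 7\right) \left(-2\right)}} = \frac{1}{72853 + \sqrt{2} \sqrt{\left(-5\right) \left(-2\right)}} = \frac{1}{72853 + \sqrt{2} \sqrt{10}} = \frac{1}{72853 + 2 \sqrt{5}}$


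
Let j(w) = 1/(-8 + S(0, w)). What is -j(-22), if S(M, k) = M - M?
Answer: 1/8 ≈ 0.12500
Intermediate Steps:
S(M, k) = 0
j(w) = -1/8 (j(w) = 1/(-8 + 0) = 1/(-8) = -1/8)
-j(-22) = -1*(-1/8) = 1/8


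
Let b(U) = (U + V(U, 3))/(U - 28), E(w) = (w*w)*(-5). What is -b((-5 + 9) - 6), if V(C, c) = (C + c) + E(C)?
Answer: -7/10 ≈ -0.70000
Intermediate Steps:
E(w) = -5*w**2 (E(w) = w**2*(-5) = -5*w**2)
V(C, c) = C + c - 5*C**2 (V(C, c) = (C + c) - 5*C**2 = C + c - 5*C**2)
b(U) = (3 - 5*U**2 + 2*U)/(-28 + U) (b(U) = (U + (U + 3 - 5*U**2))/(U - 28) = (U + (3 + U - 5*U**2))/(-28 + U) = (3 - 5*U**2 + 2*U)/(-28 + U))
-b((-5 + 9) - 6) = -(3 - 5*((-5 + 9) - 6)**2 + 2*((-5 + 9) - 6))/(-28 + ((-5 + 9) - 6)) = -(3 - 5*(4 - 6)**2 + 2*(4 - 6))/(-28 + (4 - 6)) = -(3 - 5*(-2)**2 + 2*(-2))/(-28 - 2) = -(3 - 5*4 - 4)/(-30) = -(-1)*(3 - 20 - 4)/30 = -(-1)*(-21)/30 = -1*7/10 = -7/10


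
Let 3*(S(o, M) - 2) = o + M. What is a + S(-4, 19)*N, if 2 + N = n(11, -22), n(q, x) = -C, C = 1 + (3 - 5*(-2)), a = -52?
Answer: -164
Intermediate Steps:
S(o, M) = 2 + M/3 + o/3 (S(o, M) = 2 + (o + M)/3 = 2 + (M + o)/3 = 2 + (M/3 + o/3) = 2 + M/3 + o/3)
C = 14 (C = 1 + (3 + 10) = 1 + 13 = 14)
n(q, x) = -14 (n(q, x) = -1*14 = -14)
N = -16 (N = -2 - 14 = -16)
a + S(-4, 19)*N = -52 + (2 + (⅓)*19 + (⅓)*(-4))*(-16) = -52 + (2 + 19/3 - 4/3)*(-16) = -52 + 7*(-16) = -52 - 112 = -164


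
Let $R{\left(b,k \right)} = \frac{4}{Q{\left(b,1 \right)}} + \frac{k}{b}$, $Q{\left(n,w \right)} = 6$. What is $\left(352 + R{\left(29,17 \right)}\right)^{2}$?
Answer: $\frac{944517289}{7569} \approx 1.2479 \cdot 10^{5}$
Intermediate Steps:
$R{\left(b,k \right)} = \frac{2}{3} + \frac{k}{b}$ ($R{\left(b,k \right)} = \frac{4}{6} + \frac{k}{b} = 4 \cdot \frac{1}{6} + \frac{k}{b} = \frac{2}{3} + \frac{k}{b}$)
$\left(352 + R{\left(29,17 \right)}\right)^{2} = \left(352 + \left(\frac{2}{3} + \frac{17}{29}\right)\right)^{2} = \left(352 + \frac{109}{87}\right)^{2} = \left(\frac{30733}{87}\right)^{2} = \frac{944517289}{7569}$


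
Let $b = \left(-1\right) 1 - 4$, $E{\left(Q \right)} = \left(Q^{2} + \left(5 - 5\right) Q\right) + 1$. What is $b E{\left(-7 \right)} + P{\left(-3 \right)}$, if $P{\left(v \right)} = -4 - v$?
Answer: $-251$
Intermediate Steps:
$E{\left(Q \right)} = 1 + Q^{2}$ ($E{\left(Q \right)} = \left(Q^{2} + \left(5 - 5\right) Q\right) + 1 = \left(Q^{2} + 0 Q\right) + 1 = \left(Q^{2} + 0\right) + 1 = Q^{2} + 1 = 1 + Q^{2}$)
$b = -5$ ($b = -1 - 4 = -5$)
$b E{\left(-7 \right)} + P{\left(-3 \right)} = - 5 \left(1 + \left(-7\right)^{2}\right) - 1 = - 5 \left(1 + 49\right) + \left(-4 + 3\right) = \left(-5\right) 50 - 1 = -250 - 1 = -251$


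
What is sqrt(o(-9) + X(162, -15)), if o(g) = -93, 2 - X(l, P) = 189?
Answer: 2*I*sqrt(70) ≈ 16.733*I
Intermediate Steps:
X(l, P) = -187 (X(l, P) = 2 - 1*189 = 2 - 189 = -187)
sqrt(o(-9) + X(162, -15)) = sqrt(-93 - 187) = sqrt(-280) = 2*I*sqrt(70)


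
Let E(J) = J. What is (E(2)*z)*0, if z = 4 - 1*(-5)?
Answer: 0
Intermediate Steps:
z = 9 (z = 4 + 5 = 9)
(E(2)*z)*0 = (2*9)*0 = 18*0 = 0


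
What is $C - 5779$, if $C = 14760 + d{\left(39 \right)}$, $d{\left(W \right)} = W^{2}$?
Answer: $10502$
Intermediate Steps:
$C = 16281$ ($C = 14760 + 39^{2} = 14760 + 1521 = 16281$)
$C - 5779 = 16281 - 5779 = 10502$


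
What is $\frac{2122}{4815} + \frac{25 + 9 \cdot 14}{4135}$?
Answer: $\frac{1900307}{3982005} \approx 0.47722$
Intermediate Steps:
$\frac{2122}{4815} + \frac{25 + 9 \cdot 14}{4135} = 2122 \cdot \frac{1}{4815} + \left(25 + 126\right) \frac{1}{4135} = \frac{2122}{4815} + 151 \cdot \frac{1}{4135} = \frac{2122}{4815} + \frac{151}{4135} = \frac{1900307}{3982005}$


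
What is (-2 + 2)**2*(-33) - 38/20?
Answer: -19/10 ≈ -1.9000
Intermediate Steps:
(-2 + 2)**2*(-33) - 38/20 = 0**2*(-33) - 38*1/20 = 0*(-33) - 19/10 = 0 - 19/10 = -19/10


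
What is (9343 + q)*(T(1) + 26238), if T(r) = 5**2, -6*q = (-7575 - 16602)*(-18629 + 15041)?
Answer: -379461034289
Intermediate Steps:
q = -14457846 (q = -(-7575 - 16602)*(-18629 + 15041)/6 = -(-8059)*(-3588)/2 = -1/6*86747076 = -14457846)
T(r) = 25
(9343 + q)*(T(1) + 26238) = (9343 - 14457846)*(25 + 26238) = -14448503*26263 = -379461034289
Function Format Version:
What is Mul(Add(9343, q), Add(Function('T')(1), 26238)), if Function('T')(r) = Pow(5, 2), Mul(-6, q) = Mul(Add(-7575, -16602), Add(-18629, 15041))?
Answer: -379461034289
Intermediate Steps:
q = -14457846 (q = Mul(Rational(-1, 6), Mul(Add(-7575, -16602), Add(-18629, 15041))) = Mul(Rational(-1, 6), Mul(-24177, -3588)) = Mul(Rational(-1, 6), 86747076) = -14457846)
Function('T')(r) = 25
Mul(Add(9343, q), Add(Function('T')(1), 26238)) = Mul(Add(9343, -14457846), Add(25, 26238)) = Mul(-14448503, 26263) = -379461034289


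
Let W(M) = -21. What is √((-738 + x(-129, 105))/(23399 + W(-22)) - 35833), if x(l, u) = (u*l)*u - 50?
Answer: I*√19617108364286/23378 ≈ 189.46*I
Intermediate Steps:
x(l, u) = -50 + l*u² (x(l, u) = (l*u)*u - 50 = l*u² - 50 = -50 + l*u²)
√((-738 + x(-129, 105))/(23399 + W(-22)) - 35833) = √((-738 + (-50 - 129*105²))/(23399 - 21) - 35833) = √((-738 + (-50 - 129*11025))/23378 - 35833) = √((-738 + (-50 - 1422225))*(1/23378) - 35833) = √((-738 - 1422275)*(1/23378) - 35833) = √(-1423013*1/23378 - 35833) = √(-1423013/23378 - 35833) = √(-839126887/23378) = I*√19617108364286/23378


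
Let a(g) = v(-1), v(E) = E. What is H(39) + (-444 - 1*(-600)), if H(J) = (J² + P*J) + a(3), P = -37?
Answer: 233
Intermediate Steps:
a(g) = -1
H(J) = -1 + J² - 37*J (H(J) = (J² - 37*J) - 1 = -1 + J² - 37*J)
H(39) + (-444 - 1*(-600)) = (-1 + 39² - 37*39) + (-444 - 1*(-600)) = (-1 + 1521 - 1443) + (-444 + 600) = 77 + 156 = 233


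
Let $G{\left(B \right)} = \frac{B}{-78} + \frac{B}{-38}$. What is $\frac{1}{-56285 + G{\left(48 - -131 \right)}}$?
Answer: $- \frac{741}{41712376} \approx -1.7765 \cdot 10^{-5}$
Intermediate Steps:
$G{\left(B \right)} = - \frac{29 B}{741}$ ($G{\left(B \right)} = B \left(- \frac{1}{78}\right) + B \left(- \frac{1}{38}\right) = - \frac{B}{78} - \frac{B}{38} = - \frac{29 B}{741}$)
$\frac{1}{-56285 + G{\left(48 - -131 \right)}} = \frac{1}{-56285 - \frac{29 \left(48 - -131\right)}{741}} = \frac{1}{-56285 - \frac{29 \left(48 + 131\right)}{741}} = \frac{1}{-56285 - \frac{5191}{741}} = \frac{1}{- \frac{41712376}{741}} = - \frac{741}{41712376}$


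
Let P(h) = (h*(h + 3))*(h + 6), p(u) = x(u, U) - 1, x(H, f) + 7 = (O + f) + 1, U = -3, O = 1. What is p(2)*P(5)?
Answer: -3960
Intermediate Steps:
x(H, f) = -5 + f (x(H, f) = -7 + ((1 + f) + 1) = -7 + (2 + f) = -5 + f)
p(u) = -9 (p(u) = (-5 - 3) - 1 = -8 - 1 = -9)
P(h) = h*(3 + h)*(6 + h) (P(h) = (h*(3 + h))*(6 + h) = h*(3 + h)*(6 + h))
p(2)*P(5) = -45*(18 + 5² + 9*5) = -45*(18 + 25 + 45) = -45*88 = -9*440 = -3960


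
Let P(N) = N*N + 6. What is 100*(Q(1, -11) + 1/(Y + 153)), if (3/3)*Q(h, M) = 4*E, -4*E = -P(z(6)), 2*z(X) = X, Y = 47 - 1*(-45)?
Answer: 73520/49 ≈ 1500.4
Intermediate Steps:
Y = 92 (Y = 47 + 45 = 92)
z(X) = X/2
P(N) = 6 + N**2 (P(N) = N**2 + 6 = 6 + N**2)
E = 15/4 (E = -(-1)*(6 + ((1/2)*6)**2)/4 = -(-1)*(6 + 3**2)/4 = -(-1)*(6 + 9)/4 = -(-1)*15/4 = -1/4*(-15) = 15/4 ≈ 3.7500)
Q(h, M) = 15 (Q(h, M) = 4*(15/4) = 15)
100*(Q(1, -11) + 1/(Y + 153)) = 100*(15 + 1/(92 + 153)) = 100*(15 + 1/245) = 100*(3676/245) = 73520/49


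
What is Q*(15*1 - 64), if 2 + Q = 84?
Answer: -4018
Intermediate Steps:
Q = 82 (Q = -2 + 84 = 82)
Q*(15*1 - 64) = 82*(15*1 - 64) = 82*(15 - 64) = 82*(-49) = -4018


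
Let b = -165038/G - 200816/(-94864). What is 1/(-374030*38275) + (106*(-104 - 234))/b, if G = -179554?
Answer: -1772841953481373758307/150229322647837750 ≈ -11801.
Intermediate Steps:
b = 20987614/6912829 (b = -165038/(-179554) - 200816/(-94864) = -165038*(-1/179554) - 200816*(-1/94864) = 82519/89777 + 163/77 = 20987614/6912829 ≈ 3.0360)
1/(-374030*38275) + (106*(-104 - 234))/b = 1/(-374030*38275) + (106*(-104 - 234))/(20987614/6912829) = -1/374030*1/38275 + (106*(-338))*(6912829/20987614) = -1/14315998250 - 35828*6912829/20987614 = -1/14315998250 - 123836418706/10493807 = -1772841953481373758307/150229322647837750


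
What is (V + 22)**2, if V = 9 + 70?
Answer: 10201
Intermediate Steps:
V = 79
(V + 22)**2 = (79 + 22)**2 = 101**2 = 10201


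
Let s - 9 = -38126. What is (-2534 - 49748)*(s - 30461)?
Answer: 3585394996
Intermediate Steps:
s = -38117 (s = 9 - 38126 = -38117)
(-2534 - 49748)*(s - 30461) = (-2534 - 49748)*(-38117 - 30461) = -52282*(-68578) = 3585394996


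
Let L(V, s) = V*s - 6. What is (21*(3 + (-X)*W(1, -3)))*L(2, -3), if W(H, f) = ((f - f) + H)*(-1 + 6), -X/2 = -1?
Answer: 1764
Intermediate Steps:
X = 2 (X = -2*(-1) = 2)
W(H, f) = 5*H (W(H, f) = (0 + H)*5 = H*5 = 5*H)
L(V, s) = -6 + V*s
(21*(3 + (-X)*W(1, -3)))*L(2, -3) = (21*(3 + (-1*2)*(5*1)))*(-6 + 2*(-3)) = (21*(3 - 2*5))*(-6 - 6) = (21*(3 - 10))*(-12) = (21*(-7))*(-12) = -147*(-12) = 1764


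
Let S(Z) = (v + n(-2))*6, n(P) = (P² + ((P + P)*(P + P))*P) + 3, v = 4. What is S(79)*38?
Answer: -4788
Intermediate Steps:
n(P) = 3 + P² + 4*P³ (n(P) = (P² + ((2*P)*(2*P))*P) + 3 = (P² + (4*P²)*P) + 3 = (P² + 4*P³) + 3 = 3 + P² + 4*P³)
S(Z) = -126 (S(Z) = (4 + (3 + (-2)² + 4*(-2)³))*6 = (4 + (3 + 4 + 4*(-8)))*6 = (4 + (3 + 4 - 32))*6 = (4 - 25)*6 = -21*6 = -126)
S(79)*38 = -126*38 = -4788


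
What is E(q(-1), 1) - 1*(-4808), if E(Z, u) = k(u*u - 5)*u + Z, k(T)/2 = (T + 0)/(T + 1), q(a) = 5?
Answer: 14447/3 ≈ 4815.7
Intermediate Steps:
k(T) = 2*T/(1 + T) (k(T) = 2*((T + 0)/(T + 1)) = 2*(T/(1 + T)) = 2*T/(1 + T))
E(Z, u) = Z + 2*u*(-5 + u²)/(-4 + u²) (E(Z, u) = (2*(u*u - 5)/(1 + (u*u - 5)))*u + Z = (2*(u² - 5)/(1 + (u² - 5)))*u + Z = (2*(-5 + u²)/(1 + (-5 + u²)))*u + Z = (2*(-5 + u²)/(-4 + u²))*u + Z = 2*u*(-5 + u²)/(-4 + u²) + Z = Z + 2*u*(-5 + u²)/(-4 + u²))
E(q(-1), 1) - 1*(-4808) = (5*(-4 + 1²) + 2*1*(-5 + 1²))/(-4 + 1²) - 1*(-4808) = (5*(-4 + 1) + 2*1*(-5 + 1))/(-4 + 1) + 4808 = (5*(-3) + 2*1*(-4))/(-3) + 4808 = -(-15 - 8)/3 + 4808 = -⅓*(-23) + 4808 = 23/3 + 4808 = 14447/3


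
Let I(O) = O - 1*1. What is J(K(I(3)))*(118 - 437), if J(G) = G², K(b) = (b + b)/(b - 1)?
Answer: -5104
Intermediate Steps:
I(O) = -1 + O (I(O) = O - 1 = -1 + O)
K(b) = 2*b/(-1 + b) (K(b) = (2*b)/(-1 + b) = 2*b/(-1 + b))
J(K(I(3)))*(118 - 437) = (2*(-1 + 3)/(-1 + (-1 + 3)))²*(118 - 437) = (2*2/(-1 + 2))²*(-319) = (2*2/1)²*(-319) = (2*2*1)²*(-319) = 4²*(-319) = 16*(-319) = -5104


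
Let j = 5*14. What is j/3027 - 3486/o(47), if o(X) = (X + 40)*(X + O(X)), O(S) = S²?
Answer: 59017/11002136 ≈ 0.0053641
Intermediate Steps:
j = 70
o(X) = (40 + X)*(X + X²) (o(X) = (X + 40)*(X + X²) = (40 + X)*(X + X²))
j/3027 - 3486/o(47) = 70/3027 - 3486*1/(47*(40 + 47² + 41*47)) = 70*(1/3027) - 3486*1/(47*(40 + 2209 + 1927)) = 70/3027 - 3486/(47*4176) = 70/3027 - 3486/196272 = 70/3027 - 3486*1/196272 = 70/3027 - 581/32712 = 59017/11002136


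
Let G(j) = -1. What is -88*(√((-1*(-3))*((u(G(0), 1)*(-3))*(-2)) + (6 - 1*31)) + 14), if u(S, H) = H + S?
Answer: -1232 - 440*I ≈ -1232.0 - 440.0*I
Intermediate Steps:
-88*(√((-1*(-3))*((u(G(0), 1)*(-3))*(-2)) + (6 - 1*31)) + 14) = -88*(√((-1*(-3))*(((1 - 1)*(-3))*(-2)) + (6 - 1*31)) + 14) = -88*(√(3*((0*(-3))*(-2)) + (6 - 31)) + 14) = -88*(√(3*(0*(-2)) - 25) + 14) = -88*(√(3*0 - 25) + 14) = -88*(√(0 - 25) + 14) = -88*(√(-25) + 14) = -88*(5*I + 14) = -88*(14 + 5*I) = -1232 - 440*I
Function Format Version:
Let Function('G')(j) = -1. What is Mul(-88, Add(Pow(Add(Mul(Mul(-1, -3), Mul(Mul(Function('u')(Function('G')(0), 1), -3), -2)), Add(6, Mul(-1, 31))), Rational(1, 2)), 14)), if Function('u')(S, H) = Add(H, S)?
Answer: Add(-1232, Mul(-440, I)) ≈ Add(-1232.0, Mul(-440.00, I))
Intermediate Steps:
Mul(-88, Add(Pow(Add(Mul(Mul(-1, -3), Mul(Mul(Function('u')(Function('G')(0), 1), -3), -2)), Add(6, Mul(-1, 31))), Rational(1, 2)), 14)) = Mul(-88, Add(Pow(Add(Mul(Mul(-1, -3), Mul(Mul(Add(1, -1), -3), -2)), Add(6, Mul(-1, 31))), Rational(1, 2)), 14)) = Mul(-88, Add(Pow(Add(Mul(3, Mul(Mul(0, -3), -2)), Add(6, -31)), Rational(1, 2)), 14)) = Mul(-88, Add(Pow(Add(Mul(3, Mul(0, -2)), -25), Rational(1, 2)), 14)) = Mul(-88, Add(Pow(Add(Mul(3, 0), -25), Rational(1, 2)), 14)) = Mul(-88, Add(Pow(Add(0, -25), Rational(1, 2)), 14)) = Mul(-88, Add(Pow(-25, Rational(1, 2)), 14)) = Mul(-88, Add(Mul(5, I), 14)) = Mul(-88, Add(14, Mul(5, I))) = Add(-1232, Mul(-440, I))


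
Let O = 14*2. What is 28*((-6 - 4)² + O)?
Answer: 3584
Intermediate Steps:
O = 28
28*((-6 - 4)² + O) = 28*((-6 - 4)² + 28) = 28*((-10)² + 28) = 28*(100 + 28) = 28*128 = 3584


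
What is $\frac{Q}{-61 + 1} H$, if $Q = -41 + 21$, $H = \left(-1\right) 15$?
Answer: $-5$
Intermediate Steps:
$H = -15$
$Q = -20$
$\frac{Q}{-61 + 1} H = - \frac{20}{-61 + 1} \left(-15\right) = - \frac{20}{-60} \left(-15\right) = \left(-20\right) \left(- \frac{1}{60}\right) \left(-15\right) = \frac{1}{3} \left(-15\right) = -5$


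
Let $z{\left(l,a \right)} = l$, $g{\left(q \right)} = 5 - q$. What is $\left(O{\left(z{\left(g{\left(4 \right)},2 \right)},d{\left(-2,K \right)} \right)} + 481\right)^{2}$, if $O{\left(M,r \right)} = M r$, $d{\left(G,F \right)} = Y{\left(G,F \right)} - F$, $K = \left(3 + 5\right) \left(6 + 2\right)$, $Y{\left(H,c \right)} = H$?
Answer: $172225$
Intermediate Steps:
$K = 64$ ($K = 8 \cdot 8 = 64$)
$d{\left(G,F \right)} = G - F$
$\left(O{\left(z{\left(g{\left(4 \right)},2 \right)},d{\left(-2,K \right)} \right)} + 481\right)^{2} = \left(\left(5 - 4\right) \left(-2 - 64\right) + 481\right)^{2} = \left(1 \left(-66\right) + 481\right)^{2} = \left(-66 + 481\right)^{2} = 415^{2} = 172225$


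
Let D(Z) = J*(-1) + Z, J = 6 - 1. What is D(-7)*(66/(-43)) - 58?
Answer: -1702/43 ≈ -39.581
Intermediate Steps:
J = 5
D(Z) = -5 + Z (D(Z) = 5*(-1) + Z = -5 + Z)
D(-7)*(66/(-43)) - 58 = (-5 - 7)*(66/(-43)) - 58 = -792*(-1)/43 - 58 = -12*(-66/43) - 58 = 792/43 - 58 = -1702/43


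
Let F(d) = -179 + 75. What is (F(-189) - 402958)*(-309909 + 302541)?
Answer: 2969760816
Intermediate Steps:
F(d) = -104
(F(-189) - 402958)*(-309909 + 302541) = (-104 - 402958)*(-309909 + 302541) = -403062*(-7368) = 2969760816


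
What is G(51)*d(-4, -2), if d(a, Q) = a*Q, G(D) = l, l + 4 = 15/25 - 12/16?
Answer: -166/5 ≈ -33.200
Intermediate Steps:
l = -83/20 (l = -4 + (15/25 - 12/16) = -4 + (15*(1/25) - 12*1/16) = -4 + (⅗ - ¾) = -4 - 3/20 = -83/20 ≈ -4.1500)
G(D) = -83/20
d(a, Q) = Q*a
G(51)*d(-4, -2) = -(-83)*(-4)/10 = -83/20*8 = -166/5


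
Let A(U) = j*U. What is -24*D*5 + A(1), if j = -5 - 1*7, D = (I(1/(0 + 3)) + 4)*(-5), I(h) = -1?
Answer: 1788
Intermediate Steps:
D = -15 (D = (-1 + 4)*(-5) = 3*(-5) = -15)
j = -12 (j = -5 - 7 = -12)
A(U) = -12*U
-24*D*5 + A(1) = -(-360)*5 - 12*1 = -24*(-75) - 12 = 1800 - 12 = 1788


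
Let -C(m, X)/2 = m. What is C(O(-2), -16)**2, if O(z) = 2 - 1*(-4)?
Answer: 144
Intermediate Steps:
O(z) = 6 (O(z) = 2 + 4 = 6)
C(m, X) = -2*m
C(O(-2), -16)**2 = (-2*6)**2 = (-12)**2 = 144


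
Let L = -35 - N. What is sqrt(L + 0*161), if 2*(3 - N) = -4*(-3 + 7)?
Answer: I*sqrt(46) ≈ 6.7823*I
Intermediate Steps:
N = 11 (N = 3 - (-2)*(-3 + 7) = 3 - (-2)*4 = 3 - 1/2*(-16) = 3 + 8 = 11)
L = -46 (L = -35 - 1*11 = -35 - 11 = -46)
sqrt(L + 0*161) = sqrt(-46 + 0*161) = sqrt(-46 + 0) = sqrt(-46) = I*sqrt(46)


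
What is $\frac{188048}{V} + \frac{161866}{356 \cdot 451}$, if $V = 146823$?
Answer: $\frac{26978943203}{11786656794} \approx 2.2889$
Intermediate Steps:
$\frac{188048}{V} + \frac{161866}{356 \cdot 451} = \frac{188048}{146823} + \frac{161866}{356 \cdot 451} = 188048 \cdot \frac{1}{146823} + \frac{161866}{160556} = \frac{188048}{146823} + 161866 \cdot \frac{1}{160556} = \frac{188048}{146823} + \frac{80933}{80278} = \frac{26978943203}{11786656794}$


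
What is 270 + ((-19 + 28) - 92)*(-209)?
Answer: 17617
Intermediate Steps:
270 + ((-19 + 28) - 92)*(-209) = 270 + (9 - 92)*(-209) = 270 - 83*(-209) = 270 + 17347 = 17617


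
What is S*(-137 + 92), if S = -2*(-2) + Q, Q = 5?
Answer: -405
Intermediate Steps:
S = 9 (S = -2*(-2) + 5 = 4 + 5 = 9)
S*(-137 + 92) = 9*(-137 + 92) = 9*(-45) = -405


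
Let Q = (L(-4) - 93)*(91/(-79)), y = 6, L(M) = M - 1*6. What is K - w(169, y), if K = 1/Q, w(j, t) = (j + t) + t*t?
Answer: -1977624/9373 ≈ -210.99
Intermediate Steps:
L(M) = -6 + M (L(M) = M - 6 = -6 + M)
Q = 9373/79 (Q = ((-6 - 4) - 93)*(91/(-79)) = (-10 - 93)*(91*(-1/79)) = -103*(-91/79) = 9373/79 ≈ 118.65)
w(j, t) = j + t + t**2 (w(j, t) = (j + t) + t**2 = j + t + t**2)
K = 79/9373 (K = 1/(9373/79) = 79/9373 ≈ 0.0084285)
K - w(169, y) = 79/9373 - (169 + 6 + 6**2) = 79/9373 - (169 + 6 + 36) = 79/9373 - 1*211 = 79/9373 - 211 = -1977624/9373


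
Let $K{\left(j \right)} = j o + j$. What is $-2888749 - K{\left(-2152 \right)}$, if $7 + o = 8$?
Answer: $-2884445$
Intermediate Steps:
$o = 1$ ($o = -7 + 8 = 1$)
$K{\left(j \right)} = 2 j$ ($K{\left(j \right)} = j 1 + j = j + j = 2 j$)
$-2888749 - K{\left(-2152 \right)} = -2888749 - 2 \left(-2152\right) = -2888749 - -4304 = -2888749 + 4304 = -2884445$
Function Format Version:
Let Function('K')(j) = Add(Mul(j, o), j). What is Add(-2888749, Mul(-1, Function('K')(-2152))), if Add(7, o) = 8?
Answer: -2884445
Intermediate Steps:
o = 1 (o = Add(-7, 8) = 1)
Function('K')(j) = Mul(2, j) (Function('K')(j) = Add(Mul(j, 1), j) = Add(j, j) = Mul(2, j))
Add(-2888749, Mul(-1, Function('K')(-2152))) = Add(-2888749, Mul(-1, Mul(2, -2152))) = Add(-2888749, Mul(-1, -4304)) = Add(-2888749, 4304) = -2884445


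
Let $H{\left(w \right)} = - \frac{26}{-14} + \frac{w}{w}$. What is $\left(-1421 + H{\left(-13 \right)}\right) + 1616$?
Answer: $\frac{1385}{7} \approx 197.86$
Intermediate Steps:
$H{\left(w \right)} = \frac{20}{7}$ ($H{\left(w \right)} = \left(-26\right) \left(- \frac{1}{14}\right) + 1 = \frac{13}{7} + 1 = \frac{20}{7}$)
$\left(-1421 + H{\left(-13 \right)}\right) + 1616 = \left(-1421 + \frac{20}{7}\right) + 1616 = - \frac{9927}{7} + 1616 = \frac{1385}{7}$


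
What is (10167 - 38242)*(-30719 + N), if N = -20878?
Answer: 1448585775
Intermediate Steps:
(10167 - 38242)*(-30719 + N) = (10167 - 38242)*(-30719 - 20878) = -28075*(-51597) = 1448585775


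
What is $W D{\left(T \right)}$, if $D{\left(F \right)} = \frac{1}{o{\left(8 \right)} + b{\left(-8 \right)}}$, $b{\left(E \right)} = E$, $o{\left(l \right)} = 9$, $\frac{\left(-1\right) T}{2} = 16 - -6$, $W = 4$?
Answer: $4$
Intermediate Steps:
$T = -44$ ($T = - 2 \left(16 - -6\right) = - 2 \left(16 + 6\right) = \left(-2\right) 22 = -44$)
$D{\left(F \right)} = 1$ ($D{\left(F \right)} = \frac{1}{9 - 8} = 1^{-1} = 1$)
$W D{\left(T \right)} = 4 \cdot 1 = 4$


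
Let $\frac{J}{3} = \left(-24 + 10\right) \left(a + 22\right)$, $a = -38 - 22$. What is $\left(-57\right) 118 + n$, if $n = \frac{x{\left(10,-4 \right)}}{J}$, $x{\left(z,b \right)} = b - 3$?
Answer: $- \frac{1533529}{228} \approx -6726.0$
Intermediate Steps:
$a = -60$ ($a = -38 - 22 = -60$)
$x{\left(z,b \right)} = -3 + b$
$J = 1596$ ($J = 3 \left(-24 + 10\right) \left(-60 + 22\right) = 3 \left(\left(-14\right) \left(-38\right)\right) = 3 \cdot 532 = 1596$)
$n = - \frac{1}{228}$ ($n = \frac{-3 - 4}{1596} = \left(-7\right) \frac{1}{1596} = - \frac{1}{228} \approx -0.004386$)
$\left(-57\right) 118 + n = \left(-57\right) 118 - \frac{1}{228} = -6726 - \frac{1}{228} = - \frac{1533529}{228}$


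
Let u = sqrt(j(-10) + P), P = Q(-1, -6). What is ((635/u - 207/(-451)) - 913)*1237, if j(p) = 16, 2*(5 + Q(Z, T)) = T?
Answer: -509094772/451 + 785495*sqrt(2)/4 ≈ -8.5110e+5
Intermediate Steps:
Q(Z, T) = -5 + T/2
P = -8 (P = -5 + (1/2)*(-6) = -5 - 3 = -8)
u = 2*sqrt(2) (u = sqrt(16 - 8) = sqrt(8) = 2*sqrt(2) ≈ 2.8284)
((635/u - 207/(-451)) - 913)*1237 = ((635/((2*sqrt(2))) - 207/(-451)) - 913)*1237 = ((635*(sqrt(2)/4) - 207*(-1/451)) - 913)*1237 = ((635*sqrt(2)/4 + 207/451) - 913)*1237 = ((207/451 + 635*sqrt(2)/4) - 913)*1237 = (-411556/451 + 635*sqrt(2)/4)*1237 = -509094772/451 + 785495*sqrt(2)/4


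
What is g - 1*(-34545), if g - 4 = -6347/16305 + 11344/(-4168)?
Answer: 293464045568/8494905 ≈ 34546.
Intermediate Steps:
g = 7552343/8494905 (g = 4 + (-6347/16305 + 11344/(-4168)) = 4 + (-6347*1/16305 + 11344*(-1/4168)) = 4 + (-6347/16305 - 1418/521) = 4 - 26427277/8494905 = 7552343/8494905 ≈ 0.88904)
g - 1*(-34545) = 7552343/8494905 - 1*(-34545) = 7552343/8494905 + 34545 = 293464045568/8494905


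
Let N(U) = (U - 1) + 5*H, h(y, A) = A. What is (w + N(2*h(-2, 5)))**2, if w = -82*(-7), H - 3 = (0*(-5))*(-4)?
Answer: 357604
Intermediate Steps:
H = 3 (H = 3 + (0*(-5))*(-4) = 3 + 0*(-4) = 3 + 0 = 3)
w = 574
N(U) = 14 + U (N(U) = (U - 1) + 5*3 = (-1 + U) + 15 = 14 + U)
(w + N(2*h(-2, 5)))**2 = (574 + (14 + 2*5))**2 = (574 + (14 + 10))**2 = (574 + 24)**2 = 598**2 = 357604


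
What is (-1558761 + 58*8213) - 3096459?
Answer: -4178866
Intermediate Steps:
(-1558761 + 58*8213) - 3096459 = (-1558761 + 476354) - 3096459 = -1082407 - 3096459 = -4178866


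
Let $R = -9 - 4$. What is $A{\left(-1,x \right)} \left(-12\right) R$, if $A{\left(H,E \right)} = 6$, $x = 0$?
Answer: $936$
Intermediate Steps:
$R = -13$ ($R = -9 - 4 = -13$)
$A{\left(-1,x \right)} \left(-12\right) R = 6 \left(-12\right) \left(-13\right) = \left(-72\right) \left(-13\right) = 936$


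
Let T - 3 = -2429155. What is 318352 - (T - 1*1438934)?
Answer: 4186438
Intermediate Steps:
T = -2429152 (T = 3 - 2429155 = -2429152)
318352 - (T - 1*1438934) = 318352 - (-2429152 - 1*1438934) = 318352 - (-2429152 - 1438934) = 318352 - 1*(-3868086) = 318352 + 3868086 = 4186438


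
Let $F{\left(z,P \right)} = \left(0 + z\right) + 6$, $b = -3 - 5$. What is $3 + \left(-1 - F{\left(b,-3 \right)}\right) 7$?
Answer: $10$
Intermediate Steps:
$b = -8$
$F{\left(z,P \right)} = 6 + z$ ($F{\left(z,P \right)} = z + 6 = 6 + z$)
$3 + \left(-1 - F{\left(b,-3 \right)}\right) 7 = 3 + \left(-1 - \left(6 - 8\right)\right) 7 = 3 + \left(-1 - -2\right) 7 = 3 + \left(-1 + 2\right) 7 = 3 + 1 \cdot 7 = 3 + 7 = 10$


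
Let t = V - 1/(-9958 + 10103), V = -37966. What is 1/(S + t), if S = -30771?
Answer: -145/9966866 ≈ -1.4548e-5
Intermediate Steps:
t = -5505071/145 (t = -37966 - 1/(-9958 + 10103) = -37966 - 1/145 = -5505071/145 ≈ -37966.)
1/(S + t) = 1/(-30771 - 5505071/145) = 1/(-9966866/145) = -145/9966866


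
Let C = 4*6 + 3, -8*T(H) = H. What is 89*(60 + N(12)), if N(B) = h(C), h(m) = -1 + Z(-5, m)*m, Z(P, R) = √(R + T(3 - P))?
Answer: 5251 + 2403*√26 ≈ 17504.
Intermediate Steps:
T(H) = -H/8
C = 27 (C = 24 + 3 = 27)
Z(P, R) = √(-3/8 + R + P/8) (Z(P, R) = √(R - (3 - P)/8) = √(R + (-3/8 + P/8)) = √(-3/8 + R + P/8))
h(m) = -1 + m*√(-16 + 16*m)/4 (h(m) = -1 + (√(-6 + 2*(-5) + 16*m)/4)*m = -1 + (√(-6 - 10 + 16*m)/4)*m = -1 + (√(-16 + 16*m)/4)*m = -1 + m*√(-16 + 16*m)/4)
N(B) = -1 + 27*√26 (N(B) = -1 + 27*√(-1 + 27) = -1 + 27*√26)
89*(60 + N(12)) = 89*(60 + (-1 + 27*√26)) = 89*(59 + 27*√26) = 5251 + 2403*√26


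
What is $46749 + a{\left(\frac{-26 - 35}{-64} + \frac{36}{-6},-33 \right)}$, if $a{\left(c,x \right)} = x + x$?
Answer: $46683$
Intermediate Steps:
$a{\left(c,x \right)} = 2 x$
$46749 + a{\left(\frac{-26 - 35}{-64} + \frac{36}{-6},-33 \right)} = 46749 + 2 \left(-33\right) = 46749 - 66 = 46683$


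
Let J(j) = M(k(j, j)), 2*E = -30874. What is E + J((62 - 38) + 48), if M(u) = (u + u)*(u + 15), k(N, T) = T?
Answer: -2909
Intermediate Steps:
E = -15437 (E = (½)*(-30874) = -15437)
M(u) = 2*u*(15 + u) (M(u) = (2*u)*(15 + u) = 2*u*(15 + u))
J(j) = 2*j*(15 + j)
E + J((62 - 38) + 48) = -15437 + 2*((62 - 38) + 48)*(15 + ((62 - 38) + 48)) = -15437 + 2*(24 + 48)*(15 + (24 + 48)) = -15437 + 2*72*(15 + 72) = -15437 + 2*72*87 = -15437 + 12528 = -2909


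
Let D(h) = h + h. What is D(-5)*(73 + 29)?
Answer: -1020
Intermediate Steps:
D(h) = 2*h
D(-5)*(73 + 29) = (2*(-5))*(73 + 29) = -10*102 = -1020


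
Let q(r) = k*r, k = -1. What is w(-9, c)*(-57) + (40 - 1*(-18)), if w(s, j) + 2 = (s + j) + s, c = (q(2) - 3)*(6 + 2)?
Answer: 3478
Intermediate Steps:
q(r) = -r
c = -40 (c = (-1*2 - 3)*(6 + 2) = (-2 - 3)*8 = -5*8 = -40)
w(s, j) = -2 + j + 2*s (w(s, j) = -2 + ((s + j) + s) = -2 + ((j + s) + s) = -2 + (j + 2*s) = -2 + j + 2*s)
w(-9, c)*(-57) + (40 - 1*(-18)) = (-2 - 40 + 2*(-9))*(-57) + (40 - 1*(-18)) = (-2 - 40 - 18)*(-57) + (40 + 18) = -60*(-57) + 58 = 3420 + 58 = 3478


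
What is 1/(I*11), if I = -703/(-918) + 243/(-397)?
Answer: 364446/616187 ≈ 0.59145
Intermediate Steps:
I = 56017/364446 (I = -703*(-1/918) + 243*(-1/397) = 703/918 - 243/397 = 56017/364446 ≈ 0.15370)
1/(I*11) = 1/((56017/364446)*11) = 1/(616187/364446) = 364446/616187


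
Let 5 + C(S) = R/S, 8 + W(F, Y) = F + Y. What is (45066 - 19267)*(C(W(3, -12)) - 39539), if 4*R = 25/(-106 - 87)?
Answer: -13389047144369/13124 ≈ -1.0202e+9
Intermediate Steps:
R = -25/772 (R = (25/(-106 - 87))/4 = (25/(-193))/4 = (25*(-1/193))/4 = (¼)*(-25/193) = -25/772 ≈ -0.032383)
W(F, Y) = -8 + F + Y (W(F, Y) = -8 + (F + Y) = -8 + F + Y)
C(S) = -5 - 25/(772*S)
(45066 - 19267)*(C(W(3, -12)) - 39539) = (45066 - 19267)*((-5 - 25/(772*(-8 + 3 - 12))) - 39539) = 25799*((-5 - 25/772/(-17)) - 39539) = 25799*((-5 - 25/772*(-1/17)) - 39539) = 25799*((-5 + 25/13124) - 39539) = 25799*(-65595/13124 - 39539) = 25799*(-518975431/13124) = -13389047144369/13124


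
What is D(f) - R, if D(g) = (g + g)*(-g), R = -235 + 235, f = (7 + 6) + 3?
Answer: -512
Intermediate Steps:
f = 16 (f = 13 + 3 = 16)
R = 0
D(g) = -2*g**2 (D(g) = (2*g)*(-g) = -2*g**2)
D(f) - R = -2*16**2 - 1*0 = -2*256 + 0 = -512 + 0 = -512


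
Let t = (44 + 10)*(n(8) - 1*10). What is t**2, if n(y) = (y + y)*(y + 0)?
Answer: 40602384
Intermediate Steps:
n(y) = 2*y**2 (n(y) = (2*y)*y = 2*y**2)
t = 6372 (t = (44 + 10)*(2*8**2 - 1*10) = 54*(2*64 - 10) = 54*(128 - 10) = 54*118 = 6372)
t**2 = 6372**2 = 40602384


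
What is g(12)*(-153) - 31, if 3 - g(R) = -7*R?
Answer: -13342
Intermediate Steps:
g(R) = 3 + 7*R (g(R) = 3 - (-7)*R = 3 + 7*R)
g(12)*(-153) - 31 = (3 + 7*12)*(-153) - 31 = (3 + 84)*(-153) - 31 = 87*(-153) - 31 = -13311 - 31 = -13342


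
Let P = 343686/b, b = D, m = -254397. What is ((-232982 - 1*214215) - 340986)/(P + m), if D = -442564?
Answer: 174410710606/56293648797 ≈ 3.0982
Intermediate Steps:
b = -442564
P = -171843/221282 (P = 343686/(-442564) = 343686*(-1/442564) = -171843/221282 ≈ -0.77658)
((-232982 - 1*214215) - 340986)/(P + m) = ((-232982 - 1*214215) - 340986)/(-171843/221282 - 254397) = ((-232982 - 214215) - 340986)/(-56293648797/221282) = (-447197 - 340986)*(-221282/56293648797) = -788183*(-221282/56293648797) = 174410710606/56293648797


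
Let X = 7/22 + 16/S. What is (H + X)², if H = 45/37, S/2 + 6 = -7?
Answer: 94575625/111978724 ≈ 0.84459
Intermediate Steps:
S = -26 (S = -12 + 2*(-7) = -12 - 14 = -26)
X = -85/286 (X = 7/22 + 16/(-26) = 7*(1/22) + 16*(-1/26) = 7/22 - 8/13 = -85/286 ≈ -0.29720)
H = 45/37 (H = 45*(1/37) = 45/37 ≈ 1.2162)
(H + X)² = (45/37 - 85/286)² = (9725/10582)² = 94575625/111978724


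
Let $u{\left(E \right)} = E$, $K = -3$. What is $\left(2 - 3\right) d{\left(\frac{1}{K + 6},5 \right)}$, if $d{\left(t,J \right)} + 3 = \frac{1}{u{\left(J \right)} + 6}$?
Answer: $\frac{32}{11} \approx 2.9091$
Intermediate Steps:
$d{\left(t,J \right)} = -3 + \frac{1}{6 + J}$ ($d{\left(t,J \right)} = -3 + \frac{1}{J + 6} = -3 + \frac{1}{6 + J}$)
$\left(2 - 3\right) d{\left(\frac{1}{K + 6},5 \right)} = \left(2 - 3\right) \frac{-17 - 15}{6 + 5} = - \frac{-17 - 15}{11} = - \frac{-32}{11} = \left(-1\right) \left(- \frac{32}{11}\right) = \frac{32}{11}$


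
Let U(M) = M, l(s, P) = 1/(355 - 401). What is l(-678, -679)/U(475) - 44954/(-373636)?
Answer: 122733908/1020493325 ≈ 0.12027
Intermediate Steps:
l(s, P) = -1/46 (l(s, P) = 1/(-46) = -1/46)
l(-678, -679)/U(475) - 44954/(-373636) = -1/46/475 - 44954/(-373636) = -1/46*1/475 - 44954*(-1/373636) = -1/21850 + 22477/186818 = 122733908/1020493325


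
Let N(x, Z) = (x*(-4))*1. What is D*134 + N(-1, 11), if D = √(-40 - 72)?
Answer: 4 + 536*I*√7 ≈ 4.0 + 1418.1*I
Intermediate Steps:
N(x, Z) = -4*x (N(x, Z) = -4*x*1 = -4*x)
D = 4*I*√7 (D = √(-112) = 4*I*√7 ≈ 10.583*I)
D*134 + N(-1, 11) = (4*I*√7)*134 - 4*(-1) = 536*I*√7 + 4 = 4 + 536*I*√7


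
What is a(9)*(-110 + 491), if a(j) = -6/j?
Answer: -254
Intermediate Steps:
a(9)*(-110 + 491) = (-6/9)*(-110 + 491) = -6*1/9*381 = -2/3*381 = -254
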